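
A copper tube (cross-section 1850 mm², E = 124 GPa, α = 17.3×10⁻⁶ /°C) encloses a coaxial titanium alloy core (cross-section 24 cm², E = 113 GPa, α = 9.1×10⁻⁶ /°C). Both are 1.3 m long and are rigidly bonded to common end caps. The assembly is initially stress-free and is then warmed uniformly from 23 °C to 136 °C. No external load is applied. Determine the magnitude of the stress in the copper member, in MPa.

The copper has the larger α, so on heating it would change length more than the titanium alloy if both were free. The rigid plates force a common final length, so the copper is put into compression and the titanium alloy into tension, with equal and opposite forces P (no external load).
Equating the net (thermal + elastic) strains gives |α₁ − α₂|·ΔT = P·[1/(A₁E₁) + 1/(A₂E₂)].
|α₁ − α₂|·ΔT = 8.2×10⁻⁶ × 113 = 0.0009266.
1/(A₁E₁) + 1/(A₂E₂) = 1/(1850×124×10³) + 1/(2400×113×10³) = 8.047×10⁻⁹ N⁻¹.
So P = 0.0009266 / 8.047×10⁻⁹ = 115.2 kN.
σ_{copper} = P/A₁ = 115200/1850 = 62.25 MPa, compressive.

σ ≈ 62.2 MPa (compressive)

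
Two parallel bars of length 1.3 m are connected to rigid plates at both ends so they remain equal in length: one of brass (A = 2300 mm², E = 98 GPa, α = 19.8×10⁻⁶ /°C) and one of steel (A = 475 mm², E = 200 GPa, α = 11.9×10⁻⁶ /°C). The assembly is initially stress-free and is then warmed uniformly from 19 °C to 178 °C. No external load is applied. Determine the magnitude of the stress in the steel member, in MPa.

Both members must finish at the same length. With the larger α, the brass tends to over-expand; the plates restrain it, putting the brass in compression and the steel in tension. With no external load the two internal forces are equal and opposite, magnitude P.
Compatibility of the two members (thermal + elastic change equal): (α₁ − α₂)ΔT = P·[1/(A₁E₁) + 1/(A₂E₂)].
|α₁ − α₂|·ΔT = 7.9×10⁻⁶ × 159 = 0.001256.
1/(A₁E₁) + 1/(A₂E₂) = 1/(2300×98×10³) + 1/(475×200×10³) = 1.496×10⁻⁸ N⁻¹.
P = 0.001256 / 1.496×10⁻⁸ = 83950 N = 83.95 kN.
σ_{steel} = P/A₂ = 83950/475 = 176.7 MPa, tensile.

σ ≈ 177 MPa (tensile)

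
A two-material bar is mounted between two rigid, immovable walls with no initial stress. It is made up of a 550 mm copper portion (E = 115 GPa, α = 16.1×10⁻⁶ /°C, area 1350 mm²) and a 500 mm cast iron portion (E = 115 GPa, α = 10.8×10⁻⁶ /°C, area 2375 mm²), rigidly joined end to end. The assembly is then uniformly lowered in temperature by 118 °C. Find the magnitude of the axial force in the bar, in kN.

P ≈ 313 kN (tensile)

Free thermal contraction of the whole bar: Σ αᵢΔT Lᵢ = 16.1×10⁻⁶×118×550 + 10.8×10⁻⁶×118×500 = 1.682 mm.
The walls prevent any net length change, so an axial force P (same in every segment) develops. Compatibility: P · Σ Lᵢ/(AᵢEᵢ) = δ_free.
Σ Lᵢ/(AᵢEᵢ) = 550/(1350×115×10³) + 500/(2375×115×10³) = 5.373×10⁻⁶ mm/N.
P = 1.682 / 5.373×10⁻⁶ = 313000 N = 313 kN, tensile.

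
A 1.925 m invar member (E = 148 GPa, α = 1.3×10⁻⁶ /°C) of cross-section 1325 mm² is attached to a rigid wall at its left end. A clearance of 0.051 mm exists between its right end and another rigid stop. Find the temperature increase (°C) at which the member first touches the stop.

ΔT ≈ 20.4 °C

The gap closes when αΔT L = 0.051 mm, since the member is still unstressed at that instant.
ΔT = 0.051 / (1.3×10⁻⁶ × 1925) = 20.38 °C.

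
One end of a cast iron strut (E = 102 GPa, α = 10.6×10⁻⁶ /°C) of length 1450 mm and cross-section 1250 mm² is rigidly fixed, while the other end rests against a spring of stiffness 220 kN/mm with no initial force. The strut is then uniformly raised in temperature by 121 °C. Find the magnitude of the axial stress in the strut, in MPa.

If the spring were absent the strut would lengthen by αΔT L = 10.6×10⁻⁶ × 121 × 1450 = 1.86 mm.
With a force P in the spring, the elastic change of the strut is PL/(AE) and that of the spring is P/k; compatibility requires their sum to equal δ_free.
So P = δ_free / [L/(AE) + 1/k] = 1.86 / [ 1450/(1250×102×10³) + 1/(220×10³) ].
P = 1.86 / 1.592×10⁻⁵ = 116800 N.
σ = P/A = 116800/1250 = 93.47 MPa.

σ ≈ 93.5 MPa (compressive)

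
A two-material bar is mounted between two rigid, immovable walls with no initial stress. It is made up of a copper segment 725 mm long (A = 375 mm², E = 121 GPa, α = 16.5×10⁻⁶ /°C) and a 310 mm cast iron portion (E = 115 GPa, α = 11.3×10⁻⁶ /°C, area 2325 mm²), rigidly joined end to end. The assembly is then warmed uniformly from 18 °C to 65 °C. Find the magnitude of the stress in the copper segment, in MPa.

Free thermal expansion of the whole bar: Σ αᵢΔT Lᵢ = 16.5×10⁻⁶×47×725 + 11.3×10⁻⁶×47×310 = 0.7269 mm.
The walls prevent any net length change, so an axial force P (same in every segment) develops. Compatibility: P · Σ Lᵢ/(AᵢEᵢ) = δ_free.
The series flexibility is Σ Lᵢ/(AᵢEᵢ) = 725/(375×121×10³) + 310/(2325×115×10³) = 1.714×10⁻⁵ mm/N.
So P = 0.7269 / 1.714×10⁻⁵ = 42.41 kN, compressive.
σ_{copper} = P / A = 42410 / 375 = 113.1 MPa.

σ ≈ 113 MPa (compressive)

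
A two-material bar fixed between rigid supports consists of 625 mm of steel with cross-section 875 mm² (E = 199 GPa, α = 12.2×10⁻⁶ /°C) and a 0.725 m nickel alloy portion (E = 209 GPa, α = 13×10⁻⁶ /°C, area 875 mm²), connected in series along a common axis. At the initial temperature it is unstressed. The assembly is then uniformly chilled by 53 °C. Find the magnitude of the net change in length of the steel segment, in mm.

|ΔL| ≈ 0.0253 mm

If the supports were absent, the total length change would be Σ αᵢΔT Lᵢ = 12.2×10⁻⁶×53×625 + 13×10⁻⁶×53×725 = 0.9036 mm.
The rigid supports impose zero overall length change; the single axial force P common to all segments must satisfy P Σ Lᵢ/(AᵢEᵢ) = δ_free.
The series flexibility is Σ Lᵢ/(AᵢEᵢ) = 625/(875×199×10³) + 725/(875×209×10³) = 7.554×10⁻⁶ mm/N.
Hence P = δ_free / Σ(L/AE) = 0.9036/7.554×10⁻⁶ = 119.6 kN (tensile).
For the steel segment, free thermal change = 12.2×10⁻⁶×53×625 = 0.4041 mm and elastic change from P = 119600×625/(875×199×10³) = 0.4294 mm; these oppose, so the net change is 0.0253 mm (segment lengthens).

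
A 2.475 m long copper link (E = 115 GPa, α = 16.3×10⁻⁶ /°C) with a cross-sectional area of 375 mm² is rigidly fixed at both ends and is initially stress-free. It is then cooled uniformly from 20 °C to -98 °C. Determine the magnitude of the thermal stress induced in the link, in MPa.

The supports are rigid, so the total axial strain is zero. The restrained thermal strain is ε = αΔT = 16.3×10⁻⁶ × 118 = 1923.4×10⁻⁶.
σ = EαΔT = 115×10³ × 16.3×10⁻⁶ × 118 = 221.2 MPa (tensile; the link is trying to contract).

σ ≈ 221 MPa (tensile)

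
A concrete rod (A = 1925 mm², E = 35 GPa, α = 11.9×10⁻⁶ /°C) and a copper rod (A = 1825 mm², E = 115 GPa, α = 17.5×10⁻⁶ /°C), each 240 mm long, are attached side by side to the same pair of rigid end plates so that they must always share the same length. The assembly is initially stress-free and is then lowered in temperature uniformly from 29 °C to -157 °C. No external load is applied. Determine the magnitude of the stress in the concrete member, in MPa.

Equilibrium of a rigid end plate with no external load gives equal and opposite internal forces ±P in the two members. Since α_{copper} > α_{concrete}, cooling drives the copper into tension and the concrete into compression.
Setting the final lengths equal and cancelling L: (α₁ − α₂)ΔT = P/(A₁E₁) + P/(A₂E₂).
|α₁ − α₂|·ΔT = 5.6×10⁻⁶ × 186 = 0.001042.
1/(A₁E₁) + 1/(A₂E₂) = 1/(1925×35×10³) + 1/(1825×115×10³) = 1.961×10⁻⁸ N⁻¹.
P = 0.001042 / 1.961×10⁻⁸ = 53120 N = 53.12 kN.
σ_{concrete} = P/A₁ = 53120/1925 = 27.6 MPa, compressive.

σ ≈ 27.6 MPa (compressive)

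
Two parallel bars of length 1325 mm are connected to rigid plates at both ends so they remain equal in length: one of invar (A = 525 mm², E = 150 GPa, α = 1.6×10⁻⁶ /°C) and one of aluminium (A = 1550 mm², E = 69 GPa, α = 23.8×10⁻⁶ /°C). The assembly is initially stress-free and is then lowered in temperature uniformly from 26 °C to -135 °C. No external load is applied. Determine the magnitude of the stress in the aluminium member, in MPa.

σ ≈ 105 MPa (tensile)

The aluminium has the larger α, so on cooling it would change length more than the invar if both were free. The rigid plates force a common final length, so the aluminium is put into tension and the invar into compression, with equal and opposite forces P (no external load).
Equating the net (thermal + elastic) strains gives |α₁ − α₂|·ΔT = P·[1/(A₁E₁) + 1/(A₂E₂)].
|α₁ − α₂|·ΔT = 22.2×10⁻⁶ × 161 = 0.003574.
1/(A₁E₁) + 1/(A₂E₂) = 1/(525×150×10³) + 1/(1550×69×10³) = 2.205×10⁻⁸ N⁻¹.
So P = 0.003574 / 2.205×10⁻⁸ = 162.1 kN.
σ_{aluminium} = P/A₂ = 162100/1550 = 104.6 MPa, tensile.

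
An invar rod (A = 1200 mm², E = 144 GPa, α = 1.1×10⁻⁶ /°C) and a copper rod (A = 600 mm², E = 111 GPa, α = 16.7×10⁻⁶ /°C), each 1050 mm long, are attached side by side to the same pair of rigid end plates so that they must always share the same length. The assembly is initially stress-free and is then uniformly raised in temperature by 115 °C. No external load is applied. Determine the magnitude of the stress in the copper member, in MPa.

σ ≈ 144 MPa (compressive)

The copper has the larger α, so on heating it would change length more than the invar if both were free. The rigid plates force a common final length, so the copper is put into compression and the invar into tension, with equal and opposite forces P (no external load).
Compatibility of the two members (thermal + elastic change equal): (α₁ − α₂)ΔT = P·[1/(A₁E₁) + 1/(A₂E₂)].
|α₁ − α₂|·ΔT = 15.6×10⁻⁶ × 115 = 0.001794.
1/(A₁E₁) + 1/(A₂E₂) = 1/(1200×144×10³) + 1/(600×111×10³) = 2.08×10⁻⁸ N⁻¹.
P = 0.001794 / 2.08×10⁻⁸ = 86240 N = 86.24 kN.
σ_{copper} = P/A₂ = 86240/600 = 143.7 MPa, compressive.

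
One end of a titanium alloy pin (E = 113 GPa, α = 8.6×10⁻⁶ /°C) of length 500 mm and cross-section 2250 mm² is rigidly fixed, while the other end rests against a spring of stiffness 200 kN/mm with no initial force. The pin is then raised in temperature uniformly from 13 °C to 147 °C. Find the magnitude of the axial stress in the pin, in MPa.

Free thermal expansion: δ_free = αΔT L = 8.6×10⁻⁶ × 134 × 500 = 0.5762 mm.
With a force P in the spring, the elastic change of the pin is PL/(AE) and that of the spring is P/k; compatibility requires their sum to equal δ_free.
So P = δ_free / [L/(AE) + 1/k] = 0.5762 / [ 500/(2250×113×10³) + 1/(200×10³) ].
P = 0.5762 / 6.967×10⁻⁶ = 82710 N.
σ = P/A = 82710/2250 = 36.76 MPa.

σ ≈ 36.8 MPa (compressive)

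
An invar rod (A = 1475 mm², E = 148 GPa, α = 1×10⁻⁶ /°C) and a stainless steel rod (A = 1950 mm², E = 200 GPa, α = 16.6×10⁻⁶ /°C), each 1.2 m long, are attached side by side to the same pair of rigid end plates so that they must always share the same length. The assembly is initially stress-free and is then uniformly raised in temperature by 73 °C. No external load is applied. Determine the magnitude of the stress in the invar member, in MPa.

σ ≈ 108 MPa (tensile)

The stainless steel has the larger α, so on heating it would change length more than the invar if both were free. The rigid plates force a common final length, so the stainless steel is put into compression and the invar into tension, with equal and opposite forces P (no external load).
Compatibility of the two members (thermal + elastic change equal): (α₁ − α₂)ΔT = P·[1/(A₁E₁) + 1/(A₂E₂)].
|α₁ − α₂|·ΔT = 15.6×10⁻⁶ × 73 = 0.001139.
1/(A₁E₁) + 1/(A₂E₂) = 1/(1475×148×10³) + 1/(1950×200×10³) = 7.145×10⁻⁹ N⁻¹.
So P = 0.001139 / 7.145×10⁻⁹ = 159.4 kN.
σ_{invar} = P/A₁ = 159400/1475 = 108.1 MPa, tensile.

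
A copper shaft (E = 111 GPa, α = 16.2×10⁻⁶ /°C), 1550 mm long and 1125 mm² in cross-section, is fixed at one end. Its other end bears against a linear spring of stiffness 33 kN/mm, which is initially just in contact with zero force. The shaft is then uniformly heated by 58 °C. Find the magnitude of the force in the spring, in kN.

P ≈ 34.1 kN

If the spring were absent the shaft would lengthen by αΔT L = 16.2×10⁻⁶ × 58 × 1550 = 1.456 mm.
With a force P in the spring, the elastic change of the shaft is PL/(AE) and that of the spring is P/k; compatibility requires their sum to equal δ_free.
P [ L/(AE) + 1/k ] = δ_free → P [ 1550/(1125×111×10³) + 1/(33×10³) ] = 1.456.
P = 1.456 / 4.272×10⁻⁵ = 34090 N.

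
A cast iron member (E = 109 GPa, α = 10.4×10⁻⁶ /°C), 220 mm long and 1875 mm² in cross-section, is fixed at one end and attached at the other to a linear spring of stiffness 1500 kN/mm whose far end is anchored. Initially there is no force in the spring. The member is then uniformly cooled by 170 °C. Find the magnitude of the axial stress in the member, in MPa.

σ ≈ 119 MPa (tensile)

Free thermal contraction: δ_free = αΔT L = 10.4×10⁻⁶ × 170 × 220 = 0.389 mm.
With a force P in the spring, the elastic change of the member is PL/(AE) and that of the spring is P/k; compatibility requires their sum to equal δ_free.
P [ L/(AE) + 1/k ] = δ_free → P [ 220/(1875×109×10³) + 1/(1500×10³) ] = 0.389.
P = 0.389 / 1.743×10⁻⁶ = 223100 N.
σ = P/A = 223100/1875 = 119 MPa.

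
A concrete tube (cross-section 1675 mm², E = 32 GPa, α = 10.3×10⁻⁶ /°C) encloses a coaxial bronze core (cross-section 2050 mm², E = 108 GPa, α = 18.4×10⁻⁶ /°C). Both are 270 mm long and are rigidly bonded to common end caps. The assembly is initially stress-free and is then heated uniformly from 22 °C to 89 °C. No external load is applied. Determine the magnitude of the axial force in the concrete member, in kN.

The bronze has the larger α, so on heating it would change length more than the concrete if both were free. The rigid plates force a common final length, so the bronze is put into compression and the concrete into tension, with equal and opposite forces P (no external load).
Equating the net (thermal + elastic) strains gives |α₁ − α₂|·ΔT = P·[1/(A₁E₁) + 1/(A₂E₂)].
|α₁ − α₂|·ΔT = 8.1×10⁻⁶ × 67 = 0.0005427.
1/(A₁E₁) + 1/(A₂E₂) = 1/(1675×32×10³) + 1/(2050×108×10³) = 2.317×10⁻⁸ N⁻¹.
P = 0.0005427 / 2.317×10⁻⁸ = 23420 N = 23.42 kN.

P ≈ 23.4 kN (tensile in the concrete)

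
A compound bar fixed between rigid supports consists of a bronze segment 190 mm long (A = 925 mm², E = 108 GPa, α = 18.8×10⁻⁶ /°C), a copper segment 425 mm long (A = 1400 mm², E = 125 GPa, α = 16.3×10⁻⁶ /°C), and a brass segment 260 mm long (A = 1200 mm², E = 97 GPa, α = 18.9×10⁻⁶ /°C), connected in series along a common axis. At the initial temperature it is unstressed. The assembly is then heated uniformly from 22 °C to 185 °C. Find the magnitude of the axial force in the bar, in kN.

With the walls removed the bar would change length by δ_free = Σ αᵢΔT Lᵢ = 18.8×10⁻⁶×163×190 + 16.3×10⁻⁶×163×425 + 18.9×10⁻⁶×163×260 = 2.512 mm.
The rigid supports impose zero overall length change; the single axial force P common to all segments must satisfy P Σ Lᵢ/(AᵢEᵢ) = δ_free.
Σ Lᵢ/(AᵢEᵢ) = 190/(925×108×10³) + 425/(1400×125×10³) + 260/(1200×97×10³) = 6.564×10⁻⁶ mm/N.
Hence P = δ_free / Σ(L/AE) = 2.512/6.564×10⁻⁶ = 382.7 kN (compressive).

P ≈ 383 kN (compressive)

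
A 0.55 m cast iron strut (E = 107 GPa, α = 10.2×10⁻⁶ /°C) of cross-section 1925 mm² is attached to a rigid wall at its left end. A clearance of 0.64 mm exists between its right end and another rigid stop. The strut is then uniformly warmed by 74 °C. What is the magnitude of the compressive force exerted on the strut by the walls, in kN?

P ≈ 0 kN

Unrestrained expansion: δ_free = αΔT L = 10.2×10⁻⁶ × 74 × 550 = 0.4151 mm.
This is smaller than the 0.64 mm clearance, so the strut expands freely without reaching the stop — the stress is zero.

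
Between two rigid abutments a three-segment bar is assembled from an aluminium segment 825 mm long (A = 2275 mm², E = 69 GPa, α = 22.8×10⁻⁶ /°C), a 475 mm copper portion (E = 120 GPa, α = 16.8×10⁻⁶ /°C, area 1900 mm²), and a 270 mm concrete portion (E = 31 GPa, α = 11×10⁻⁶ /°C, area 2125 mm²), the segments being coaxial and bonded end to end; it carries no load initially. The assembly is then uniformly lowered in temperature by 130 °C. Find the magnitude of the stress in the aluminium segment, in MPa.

With the walls removed the bar would change length by δ_free = Σ αᵢΔT Lᵢ = 22.8×10⁻⁶×130×825 + 16.8×10⁻⁶×130×475 + 11×10⁻⁶×130×270 = 3.869 mm.
The walls prevent any net length change, so an axial force P (same in every segment) develops. Compatibility: P · Σ Lᵢ/(AᵢEᵢ) = δ_free.
Σ Lᵢ/(AᵢEᵢ) = 825/(2275×69×10³) + 475/(1900×120×10³) + 270/(2125×31×10³) = 1.144×10⁻⁵ mm/N.
P = 3.869 / 1.144×10⁻⁵ = 338300 N = 338.3 kN, tensile.
σ_{aluminium} = P / A = 338300 / 2275 = 148.7 MPa.

σ ≈ 149 MPa (tensile)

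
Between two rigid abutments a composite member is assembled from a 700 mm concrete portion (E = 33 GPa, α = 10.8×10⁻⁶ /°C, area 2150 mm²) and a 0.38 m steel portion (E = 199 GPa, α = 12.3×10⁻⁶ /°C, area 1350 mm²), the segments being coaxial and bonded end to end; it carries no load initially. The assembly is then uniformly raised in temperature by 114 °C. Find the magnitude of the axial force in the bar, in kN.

P ≈ 124 kN (compressive)

Free thermal expansion of the whole bar: Σ αᵢΔT Lᵢ = 10.8×10⁻⁶×114×700 + 12.3×10⁻⁶×114×380 = 1.395 mm.
Since the ends are fixed, an axial force P builds up, equal in every segment, with P · Σ Lᵢ/(AᵢEᵢ) = δ_free.
The series flexibility is Σ Lᵢ/(AᵢEᵢ) = 700/(2150×33×10³) + 380/(1350×199×10³) = 1.128×10⁻⁵ mm/N.
P = 1.395 / 1.128×10⁻⁵ = 123600 N = 123.6 kN, compressive.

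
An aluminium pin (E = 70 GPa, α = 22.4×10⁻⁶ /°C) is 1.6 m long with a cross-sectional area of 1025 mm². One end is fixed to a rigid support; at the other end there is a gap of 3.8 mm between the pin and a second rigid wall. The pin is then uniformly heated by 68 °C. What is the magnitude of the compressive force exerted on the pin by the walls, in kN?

If the wall were absent the pin would grow by αΔT L = 22.4×10⁻⁶ × 68 × 1600 = 2.437 mm.
Since δ_free = 2.44 mm is less than the 3.8 mm gap, the pin never touches the wall. No axial force develops.

P ≈ 0 kN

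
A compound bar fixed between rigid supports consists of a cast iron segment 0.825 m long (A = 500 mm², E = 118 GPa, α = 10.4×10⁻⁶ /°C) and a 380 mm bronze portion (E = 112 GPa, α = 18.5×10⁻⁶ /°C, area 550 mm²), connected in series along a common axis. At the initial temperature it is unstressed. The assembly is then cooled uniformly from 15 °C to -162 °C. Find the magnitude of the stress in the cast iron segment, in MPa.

Free thermal contraction of the whole bar: Σ αᵢΔT Lᵢ = 10.4×10⁻⁶×177×825 + 18.5×10⁻⁶×177×380 = 2.763 mm.
The walls prevent any net length change, so an axial force P (same in every segment) develops. Compatibility: P · Σ Lᵢ/(AᵢEᵢ) = δ_free.
The series flexibility is Σ Lᵢ/(AᵢEᵢ) = 825/(500×118×10³) + 380/(550×112×10³) = 2.015×10⁻⁵ mm/N.
So P = 2.763 / 2.015×10⁻⁵ = 137.1 kN, tensile.
σ_{cast iron} = P / A = 137100 / 500 = 274.2 MPa.

σ ≈ 274 MPa (tensile)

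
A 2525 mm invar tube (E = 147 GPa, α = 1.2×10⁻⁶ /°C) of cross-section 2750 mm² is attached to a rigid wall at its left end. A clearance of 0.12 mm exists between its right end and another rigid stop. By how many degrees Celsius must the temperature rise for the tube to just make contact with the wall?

The gap closes when αΔT L = 0.12 mm, since the tube is still unstressed at that instant.
ΔT = 0.12 / (1.2×10⁻⁶ × 2525) = 39.6 °C.

ΔT ≈ 39.6 °C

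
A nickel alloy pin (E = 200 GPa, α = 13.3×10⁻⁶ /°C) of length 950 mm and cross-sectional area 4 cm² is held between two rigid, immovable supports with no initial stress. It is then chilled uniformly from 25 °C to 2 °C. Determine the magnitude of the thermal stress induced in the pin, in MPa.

σ ≈ 61.2 MPa (tensile)

The supports are rigid, so the total axial strain is zero. The restrained thermal strain is ε = αΔT = 13.3×10⁻⁶ × 23 = 305.9×10⁻⁶.
The stress required to suppress this strain is σ = Eε = 200×10³ × 305.9×10⁻⁶ = 61.18 MPa, tensile since the pin is trying to contract.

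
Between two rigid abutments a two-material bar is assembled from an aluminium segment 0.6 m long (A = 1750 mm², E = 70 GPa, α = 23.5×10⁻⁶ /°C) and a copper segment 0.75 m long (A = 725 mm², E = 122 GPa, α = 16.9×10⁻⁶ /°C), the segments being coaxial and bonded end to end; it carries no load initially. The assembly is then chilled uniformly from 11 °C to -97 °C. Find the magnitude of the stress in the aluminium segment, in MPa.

σ ≈ 124 MPa (tensile)

With the walls removed the bar would change length by δ_free = Σ αᵢΔT Lᵢ = 23.5×10⁻⁶×108×600 + 16.9×10⁻⁶×108×750 = 2.892 mm.
The walls prevent any net length change, so an axial force P (same in every segment) develops. Compatibility: P · Σ Lᵢ/(AᵢEᵢ) = δ_free.
Σ Lᵢ/(AᵢEᵢ) = 600/(1750×70×10³) + 750/(725×122×10³) = 1.338×10⁻⁵ mm/N.
Hence P = δ_free / Σ(L/AE) = 2.892/1.338×10⁻⁵ = 216.2 kN (tensile).
σ_{aluminium} = P / A = 216200 / 1750 = 123.5 MPa.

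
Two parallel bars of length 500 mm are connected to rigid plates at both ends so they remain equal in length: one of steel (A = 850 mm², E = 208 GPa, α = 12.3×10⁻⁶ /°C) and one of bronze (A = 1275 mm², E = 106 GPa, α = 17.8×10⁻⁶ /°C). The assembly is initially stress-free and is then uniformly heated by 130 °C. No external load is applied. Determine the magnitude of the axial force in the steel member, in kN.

P ≈ 54.8 kN (tensile in the steel)

Both members must finish at the same length. With the larger α, the bronze tends to over-expand; the plates restrain it, putting the bronze in compression and the steel in tension. With no external load the two internal forces are equal and opposite, magnitude P.
Setting the final lengths equal and cancelling L: (α₁ − α₂)ΔT = P/(A₁E₁) + P/(A₂E₂).
|α₁ − α₂|·ΔT = 5.5×10⁻⁶ × 130 = 0.000715.
1/(A₁E₁) + 1/(A₂E₂) = 1/(850×208×10³) + 1/(1275×106×10³) = 1.306×10⁻⁸ N⁻¹.
P = 0.000715 / 1.306×10⁻⁸ = 54770 N = 54.77 kN.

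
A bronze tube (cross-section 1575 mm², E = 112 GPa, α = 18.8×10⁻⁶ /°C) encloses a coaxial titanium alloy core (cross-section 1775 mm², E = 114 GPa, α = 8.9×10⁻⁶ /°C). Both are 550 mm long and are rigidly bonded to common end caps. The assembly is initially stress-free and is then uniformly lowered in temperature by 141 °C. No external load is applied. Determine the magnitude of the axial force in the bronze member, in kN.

P ≈ 132 kN (tensile in the bronze)

The bronze has the larger α, so on cooling it would change length more than the titanium alloy if both were free. The rigid plates force a common final length, so the bronze is put into tension and the titanium alloy into compression, with equal and opposite forces P (no external load).
Setting the final lengths equal and cancelling L: (α₁ − α₂)ΔT = P/(A₁E₁) + P/(A₂E₂).
|α₁ − α₂|·ΔT = 9.9×10⁻⁶ × 141 = 0.001396.
1/(A₁E₁) + 1/(A₂E₂) = 1/(1575×112×10³) + 1/(1775×114×10³) = 1.061×10⁻⁸ N⁻¹.
P = 0.001396 / 1.061×10⁻⁸ = 131600 N = 131.6 kN.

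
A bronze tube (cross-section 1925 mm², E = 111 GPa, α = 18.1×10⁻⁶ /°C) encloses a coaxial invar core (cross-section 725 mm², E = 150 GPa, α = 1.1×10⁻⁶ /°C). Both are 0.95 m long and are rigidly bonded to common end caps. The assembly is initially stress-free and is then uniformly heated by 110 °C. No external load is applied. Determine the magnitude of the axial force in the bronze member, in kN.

P ≈ 135 kN (compressive in the bronze)

The bronze has the larger α, so on heating it would change length more than the invar if both were free. The rigid plates force a common final length, so the bronze is put into compression and the invar into tension, with equal and opposite forces P (no external load).
Equating the net (thermal + elastic) strains gives |α₁ − α₂|·ΔT = P·[1/(A₁E₁) + 1/(A₂E₂)].
|α₁ − α₂|·ΔT = 17×10⁻⁶ × 110 = 0.00187.
1/(A₁E₁) + 1/(A₂E₂) = 1/(1925×111×10³) + 1/(725×150×10³) = 1.388×10⁻⁸ N⁻¹.
P = 0.00187 / 1.388×10⁻⁸ = 134800 N = 134.8 kN.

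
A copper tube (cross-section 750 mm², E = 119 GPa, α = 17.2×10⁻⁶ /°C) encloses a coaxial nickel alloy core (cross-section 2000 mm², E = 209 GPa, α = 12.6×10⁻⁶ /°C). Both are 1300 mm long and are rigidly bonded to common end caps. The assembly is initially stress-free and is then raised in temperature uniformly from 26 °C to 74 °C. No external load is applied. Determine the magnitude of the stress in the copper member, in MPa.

Equilibrium of a rigid end plate with no external load gives equal and opposite internal forces ±P in the two members. Since α_{copper} > α_{nickel alloy}, heating drives the copper into compression and the nickel alloy into tension.
Compatibility of the two members (thermal + elastic change equal): (α₁ − α₂)ΔT = P·[1/(A₁E₁) + 1/(A₂E₂)].
|α₁ − α₂|·ΔT = 4.6×10⁻⁶ × 48 = 0.0002208.
1/(A₁E₁) + 1/(A₂E₂) = 1/(750×119×10³) + 1/(2000×209×10³) = 1.36×10⁻⁸ N⁻¹.
So P = 0.0002208 / 1.36×10⁻⁸ = 16.24 kN.
σ_{copper} = P/A₁ = 16240/750 = 21.65 MPa, compressive.

σ ≈ 21.7 MPa (compressive)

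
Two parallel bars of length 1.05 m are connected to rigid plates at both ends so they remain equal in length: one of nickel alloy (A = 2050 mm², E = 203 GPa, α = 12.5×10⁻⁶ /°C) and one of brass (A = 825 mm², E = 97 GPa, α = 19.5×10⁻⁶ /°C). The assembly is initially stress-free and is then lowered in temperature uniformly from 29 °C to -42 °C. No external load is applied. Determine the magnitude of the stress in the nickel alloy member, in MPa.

σ ≈ 16.3 MPa (compressive)

Both members must finish at the same length. With the larger α, the brass tends to over-contract; the plates restrain it, putting the brass in tension and the nickel alloy in compression. With no external load the two internal forces are equal and opposite, magnitude P.
Compatibility of the two members (thermal + elastic change equal): (α₁ − α₂)ΔT = P·[1/(A₁E₁) + 1/(A₂E₂)].
|α₁ − α₂|·ΔT = 7×10⁻⁶ × 71 = 0.000497.
1/(A₁E₁) + 1/(A₂E₂) = 1/(2050×203×10³) + 1/(825×97×10³) = 1.49×10⁻⁸ N⁻¹.
P = 0.000497 / 1.49×10⁻⁸ = 33360 N = 33.36 kN.
σ_{nickel alloy} = P/A₁ = 33360/2050 = 16.27 MPa, compressive.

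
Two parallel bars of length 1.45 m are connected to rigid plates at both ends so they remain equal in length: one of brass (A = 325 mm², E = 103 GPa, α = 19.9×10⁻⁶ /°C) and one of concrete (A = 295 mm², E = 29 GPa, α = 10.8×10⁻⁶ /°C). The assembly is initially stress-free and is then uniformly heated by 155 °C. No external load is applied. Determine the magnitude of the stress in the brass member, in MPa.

Both members must finish at the same length. With the larger α, the brass tends to over-expand; the plates restrain it, putting the brass in compression and the concrete in tension. With no external load the two internal forces are equal and opposite, magnitude P.
Equating the net (thermal + elastic) strains gives |α₁ − α₂|·ΔT = P·[1/(A₁E₁) + 1/(A₂E₂)].
|α₁ − α₂|·ΔT = 9.1×10⁻⁶ × 155 = 0.00141.
1/(A₁E₁) + 1/(A₂E₂) = 1/(325×103×10³) + 1/(295×29×10³) = 1.468×10⁻⁷ N⁻¹.
So P = 0.00141 / 1.468×10⁻⁷ = 9.611 kN.
σ_{brass} = P/A₁ = 9611/325 = 29.57 MPa, compressive.

σ ≈ 29.6 MPa (compressive)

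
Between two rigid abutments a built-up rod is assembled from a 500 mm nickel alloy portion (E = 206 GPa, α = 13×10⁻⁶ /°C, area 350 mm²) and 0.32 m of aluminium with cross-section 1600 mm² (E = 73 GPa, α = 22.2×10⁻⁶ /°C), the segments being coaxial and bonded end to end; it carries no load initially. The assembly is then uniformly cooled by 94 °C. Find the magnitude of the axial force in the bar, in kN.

P ≈ 132 kN (tensile)

If the supports were absent, the total length change would be Σ αᵢΔT Lᵢ = 13×10⁻⁶×94×500 + 22.2×10⁻⁶×94×320 = 1.279 mm.
Since the ends are fixed, an axial force P builds up, equal in every segment, with P · Σ Lᵢ/(AᵢEᵢ) = δ_free.
The series flexibility is Σ Lᵢ/(AᵢEᵢ) = 500/(350×206×10³) + 320/(1600×73×10³) = 9.675×10⁻⁶ mm/N.
P = 1.279 / 9.675×10⁻⁶ = 132200 N = 132.2 kN, tensile.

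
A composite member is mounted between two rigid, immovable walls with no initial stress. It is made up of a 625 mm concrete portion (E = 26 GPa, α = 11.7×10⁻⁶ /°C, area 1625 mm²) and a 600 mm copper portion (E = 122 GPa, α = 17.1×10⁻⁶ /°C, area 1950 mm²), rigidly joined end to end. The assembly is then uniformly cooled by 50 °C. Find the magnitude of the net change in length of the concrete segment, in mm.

With the walls removed the bar would change length by δ_free = Σ αᵢΔT Lᵢ = 11.7×10⁻⁶×50×625 + 17.1×10⁻⁶×50×600 = 0.8786 mm.
The rigid supports impose zero overall length change; the single axial force P common to all segments must satisfy P Σ Lᵢ/(AᵢEᵢ) = δ_free.
The series flexibility is Σ Lᵢ/(AᵢEᵢ) = 625/(1625×26×10³) + 600/(1950×122×10³) = 1.731×10⁻⁵ mm/N.
P = 0.8786 / 1.731×10⁻⁵ = 50740 N = 50.74 kN, tensile.
For the concrete segment, free thermal change = 11.7×10⁻⁶×50×625 = 0.3656 mm and elastic change from P = 50740×625/(1625×26×10³) = 0.7506 mm; these oppose, so the net change is 0.385 mm (segment lengthens).

|ΔL| ≈ 0.385 mm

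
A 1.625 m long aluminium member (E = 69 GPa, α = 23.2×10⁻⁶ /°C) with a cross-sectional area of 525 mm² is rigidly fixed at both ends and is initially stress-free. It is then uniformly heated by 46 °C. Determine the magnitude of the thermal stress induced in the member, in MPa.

The supports are rigid, so the total axial strain is zero. The restrained thermal strain is ε = αΔT = 23.2×10⁻⁶ × 46 = 1067.2×10⁻⁶.
Hence σ = E·αΔT = 69×10³ × 1067.2×10⁻⁶ = 73.64 MPa, compressive.

σ ≈ 73.6 MPa (compressive)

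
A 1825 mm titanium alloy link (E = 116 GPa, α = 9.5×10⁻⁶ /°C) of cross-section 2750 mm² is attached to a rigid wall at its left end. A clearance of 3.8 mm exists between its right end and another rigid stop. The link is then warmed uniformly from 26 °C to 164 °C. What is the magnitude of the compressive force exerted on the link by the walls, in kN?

Free thermal elongation = αΔT L = 9.5×10⁻⁶ × 138 × 1825 = 2.393 mm.
This is smaller than the 3.8 mm clearance, so the link expands freely without reaching the stop — the stress is zero.

P ≈ 0 kN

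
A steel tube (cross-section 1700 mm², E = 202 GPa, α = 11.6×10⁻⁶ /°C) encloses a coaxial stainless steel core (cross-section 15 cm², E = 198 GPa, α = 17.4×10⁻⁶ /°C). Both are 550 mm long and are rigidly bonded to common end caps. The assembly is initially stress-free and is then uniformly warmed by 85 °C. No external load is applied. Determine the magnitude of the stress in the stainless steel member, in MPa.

The stainless steel has the larger α, so on heating it would change length more than the steel if both were free. The rigid plates force a common final length, so the stainless steel is put into compression and the steel into tension, with equal and opposite forces P (no external load).
Setting the final lengths equal and cancelling L: (α₁ − α₂)ΔT = P/(A₁E₁) + P/(A₂E₂).
|α₁ − α₂|·ΔT = 5.8×10⁻⁶ × 85 = 0.000493.
1/(A₁E₁) + 1/(A₂E₂) = 1/(1700×202×10³) + 1/(1500×198×10³) = 6.279×10⁻⁹ N⁻¹.
So P = 0.000493 / 6.279×10⁻⁹ = 78.51 kN.
σ_{stainless steel} = P/A₂ = 78510/1500 = 52.34 MPa, compressive.

σ ≈ 52.3 MPa (compressive)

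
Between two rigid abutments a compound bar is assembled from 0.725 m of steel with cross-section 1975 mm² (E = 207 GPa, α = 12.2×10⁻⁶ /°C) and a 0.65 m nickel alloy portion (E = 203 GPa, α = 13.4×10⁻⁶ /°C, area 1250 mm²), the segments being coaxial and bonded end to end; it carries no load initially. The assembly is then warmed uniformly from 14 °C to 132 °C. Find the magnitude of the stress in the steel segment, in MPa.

σ ≈ 242 MPa (compressive)

If the supports were absent, the total length change would be Σ αᵢΔT Lᵢ = 12.2×10⁻⁶×118×725 + 13.4×10⁻⁶×118×650 = 2.071 mm.
The walls prevent any net length change, so an axial force P (same in every segment) develops. Compatibility: P · Σ Lᵢ/(AᵢEᵢ) = δ_free.
Σ Lᵢ/(AᵢEᵢ) = 725/(1975×207×10³) + 650/(1250×203×10³) = 4.335×10⁻⁶ mm/N.
P = 2.071 / 4.335×10⁻⁶ = 477900 N = 477.9 kN, compressive.
σ_{steel} = P / A = 477900 / 1975 = 242 MPa.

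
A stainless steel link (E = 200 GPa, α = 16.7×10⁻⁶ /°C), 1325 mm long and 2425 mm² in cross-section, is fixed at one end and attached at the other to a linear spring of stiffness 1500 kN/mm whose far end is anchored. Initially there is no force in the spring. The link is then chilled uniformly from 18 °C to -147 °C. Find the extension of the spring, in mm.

Free thermal contraction: δ_free = αΔT L = 16.7×10⁻⁶ × 165 × 1325 = 3.651 mm.
With a force P in the spring, the elastic change of the link is PL/(AE) and that of the spring is P/k; compatibility requires their sum to equal δ_free.
P [ L/(AE) + 1/k ] = δ_free → P [ 1325/(2425×200×10³) + 1/(1500×10³) ] = 3.651.
P = 3.651 / 3.399×10⁻⁶ = 1.074×10⁶ N.
Spring extension = P/k = 1.074×10⁶/(1500×10³) = 0.7162 mm.

δ ≈ 0.716 mm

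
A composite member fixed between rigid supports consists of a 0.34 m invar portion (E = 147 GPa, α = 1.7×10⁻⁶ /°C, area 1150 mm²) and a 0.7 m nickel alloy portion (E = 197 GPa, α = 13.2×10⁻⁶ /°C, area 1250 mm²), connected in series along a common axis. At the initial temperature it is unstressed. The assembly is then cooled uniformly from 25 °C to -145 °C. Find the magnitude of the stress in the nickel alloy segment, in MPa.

Free thermal contraction of the whole bar: Σ αᵢΔT Lᵢ = 1.7×10⁻⁶×170×340 + 13.2×10⁻⁶×170×700 = 1.669 mm.
The rigid supports impose zero overall length change; the single axial force P common to all segments must satisfy P Σ Lᵢ/(AᵢEᵢ) = δ_free.
The series flexibility is Σ Lᵢ/(AᵢEᵢ) = 340/(1150×147×10³) + 700/(1250×197×10³) = 4.854×10⁻⁶ mm/N.
Hence P = δ_free / Σ(L/AE) = 1.669/4.854×10⁻⁶ = 343.9 kN (tensile).
σ_{nickel alloy} = P / A = 343900 / 1250 = 275.1 MPa.

σ ≈ 275 MPa (tensile)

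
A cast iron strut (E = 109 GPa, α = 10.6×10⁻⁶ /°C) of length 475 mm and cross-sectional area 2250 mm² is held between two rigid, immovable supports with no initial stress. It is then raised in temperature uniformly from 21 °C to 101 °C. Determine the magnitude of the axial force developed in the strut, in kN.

Full restraint means ε = 0, so the stress is σ = EαΔT = 109×10³ × 10.6×10⁻⁶ × 80 = 92.43 MPa.
Then P = σA = 92.43 × 2250 mm² = 208 kN, compressive.

P ≈ 208 kN (compressive)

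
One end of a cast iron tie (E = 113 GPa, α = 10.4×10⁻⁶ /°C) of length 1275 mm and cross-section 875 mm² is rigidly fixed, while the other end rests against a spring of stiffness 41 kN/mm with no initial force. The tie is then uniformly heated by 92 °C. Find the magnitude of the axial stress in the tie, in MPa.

σ ≈ 37.4 MPa (compressive)

If the spring were absent the tie would lengthen by αΔT L = 10.4×10⁻⁶ × 92 × 1275 = 1.22 mm.
With a force P in the spring, the elastic change of the tie is PL/(AE) and that of the spring is P/k; compatibility requires their sum to equal δ_free.
P [ L/(AE) + 1/k ] = δ_free → P [ 1275/(875×113×10³) + 1/(41×10³) ] = 1.22.
P = 1.22 / 3.729×10⁻⁵ = 32720 N.
σ = P/A = 32720/875 = 37.39 MPa.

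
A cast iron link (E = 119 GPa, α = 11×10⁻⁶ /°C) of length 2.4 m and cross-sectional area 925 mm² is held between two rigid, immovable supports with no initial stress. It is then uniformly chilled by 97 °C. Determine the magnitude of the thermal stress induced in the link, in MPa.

The supports are rigid, so the total axial strain is zero. The restrained thermal strain is ε = αΔT = 11×10⁻⁶ × 97 = 1067×10⁻⁶.
Hence σ = E·αΔT = 119×10³ × 1067×10⁻⁶ = 127 MPa, tensile.

σ ≈ 127 MPa (tensile)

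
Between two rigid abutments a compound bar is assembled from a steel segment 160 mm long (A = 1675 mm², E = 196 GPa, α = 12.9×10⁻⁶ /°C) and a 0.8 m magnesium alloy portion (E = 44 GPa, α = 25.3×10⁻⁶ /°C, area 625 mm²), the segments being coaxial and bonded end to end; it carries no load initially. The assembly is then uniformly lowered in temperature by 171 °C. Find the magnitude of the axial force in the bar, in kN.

With the walls removed the bar would change length by δ_free = Σ αᵢΔT Lᵢ = 12.9×10⁻⁶×171×160 + 25.3×10⁻⁶×171×800 = 3.814 mm.
The walls prevent any net length change, so an axial force P (same in every segment) develops. Compatibility: P · Σ Lᵢ/(AᵢEᵢ) = δ_free.
The series flexibility is Σ Lᵢ/(AᵢEᵢ) = 160/(1675×196×10³) + 800/(625×44×10³) = 2.958×10⁻⁵ mm/N.
So P = 3.814 / 2.958×10⁻⁵ = 128.9 kN, tensile.

P ≈ 129 kN (tensile)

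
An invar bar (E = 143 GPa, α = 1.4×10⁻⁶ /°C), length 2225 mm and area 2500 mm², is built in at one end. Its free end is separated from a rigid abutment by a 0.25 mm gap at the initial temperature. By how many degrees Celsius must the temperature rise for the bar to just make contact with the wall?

Contact occurs when the free expansion equals the gap: αΔT L = 0.25 mm.
So ΔT = g/(αL) = 0.25/(1.4×10⁻⁶ × 2225) = 80.26 °C.

ΔT ≈ 80.3 °C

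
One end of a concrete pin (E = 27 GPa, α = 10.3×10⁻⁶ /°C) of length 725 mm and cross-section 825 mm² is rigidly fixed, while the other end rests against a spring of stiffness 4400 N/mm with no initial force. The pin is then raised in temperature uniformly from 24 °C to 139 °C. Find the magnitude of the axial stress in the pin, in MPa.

σ ≈ 4.01 MPa (compressive)

Free thermal expansion: δ_free = αΔT L = 10.3×10⁻⁶ × 115 × 725 = 0.8588 mm.
With a force P in the spring, the elastic change of the pin is PL/(AE) and that of the spring is P/k; compatibility requires their sum to equal δ_free.
So P = δ_free / [L/(AE) + 1/k] = 0.8588 / [ 725/(825×27×10³) + 1/(4400) ].
P = 0.8588 / 0.0002598 = 3305 N.
σ = P/A = 3305/825 = 4.006 MPa.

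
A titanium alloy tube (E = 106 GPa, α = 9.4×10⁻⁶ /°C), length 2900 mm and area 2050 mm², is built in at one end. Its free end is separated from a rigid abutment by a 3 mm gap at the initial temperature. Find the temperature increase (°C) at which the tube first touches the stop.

The gap closes when αΔT L = 3 mm, since the tube is still unstressed at that instant.
So ΔT = g/(αL) = 3/(9.4×10⁻⁶ × 2900) = 110.1 °C.

ΔT ≈ 110 °C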